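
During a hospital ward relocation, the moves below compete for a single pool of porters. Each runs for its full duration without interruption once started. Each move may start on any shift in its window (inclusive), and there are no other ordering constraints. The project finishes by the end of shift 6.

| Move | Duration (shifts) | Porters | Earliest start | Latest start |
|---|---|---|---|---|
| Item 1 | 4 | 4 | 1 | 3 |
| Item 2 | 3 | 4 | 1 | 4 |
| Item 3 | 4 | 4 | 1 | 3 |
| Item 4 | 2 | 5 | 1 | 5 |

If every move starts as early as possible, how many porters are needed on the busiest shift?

Early-start schedule: Item 1@1, Item 2@1, Item 3@1, Item 4@1.
Load per shift: shift 1: 17, shift 2: 17, shift 3: 12, shift 4: 8, shift 5: 0, shift 6: 0.
Peak is 17.

17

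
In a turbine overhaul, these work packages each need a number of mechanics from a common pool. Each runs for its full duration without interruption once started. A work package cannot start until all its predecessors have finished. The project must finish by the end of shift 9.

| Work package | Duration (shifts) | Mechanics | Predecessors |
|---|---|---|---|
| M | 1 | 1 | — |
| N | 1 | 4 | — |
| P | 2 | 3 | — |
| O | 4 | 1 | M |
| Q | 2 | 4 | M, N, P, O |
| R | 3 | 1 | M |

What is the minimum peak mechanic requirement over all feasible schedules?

4

Early-start (M@1, N@1, P@1, O@2, Q@6, R@2) gives peak 8: s1:8  s2:5  s3:2  s4:2  s5:1  s6:4  s7:4  s8:0  s9:0.
Shift N→2, P→3, O→3, Q→8, R→5.
Schedule M@1, N@2, P@3, O@3, Q@8, R@5: s1:1  s2:4  s3:4  s4:4  s5:2  s6:2  s7:1  s8:4  s9:4 — peak 4.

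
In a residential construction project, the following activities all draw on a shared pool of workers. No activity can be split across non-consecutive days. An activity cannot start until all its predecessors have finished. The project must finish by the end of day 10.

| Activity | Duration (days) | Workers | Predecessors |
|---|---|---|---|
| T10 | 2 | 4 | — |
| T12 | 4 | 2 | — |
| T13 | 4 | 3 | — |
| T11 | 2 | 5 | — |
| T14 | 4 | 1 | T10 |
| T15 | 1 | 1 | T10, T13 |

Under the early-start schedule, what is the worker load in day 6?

At early start, day 6 has: T14.
Demand: 1 = 1.

1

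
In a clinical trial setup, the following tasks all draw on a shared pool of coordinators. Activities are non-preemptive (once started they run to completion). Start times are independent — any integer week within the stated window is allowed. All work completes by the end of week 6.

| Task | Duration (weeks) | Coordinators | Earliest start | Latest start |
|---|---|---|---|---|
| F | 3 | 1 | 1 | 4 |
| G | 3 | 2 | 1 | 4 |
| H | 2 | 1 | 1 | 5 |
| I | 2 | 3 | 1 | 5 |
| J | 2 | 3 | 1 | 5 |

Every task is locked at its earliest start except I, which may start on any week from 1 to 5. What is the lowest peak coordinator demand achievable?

I@1: w1:10  w2:10  w3:3  w4:0  w5:0  w6:0 → peak 10
I@2: w1:7  w2:10  w3:6  w4:0  w5:0  w6:0 → peak 10
I@3: w1:7  w2:7  w3:6  w4:3  w5:0  w6:0 → peak 7
I@4: w1:7  w2:7  w3:3  w4:3  w5:3  w6:0 → peak 7
I@5: w1:7  w2:7  w3:3  w4:0  w5:3  w6:3 → peak 7
Best is I@3, peak 7.

7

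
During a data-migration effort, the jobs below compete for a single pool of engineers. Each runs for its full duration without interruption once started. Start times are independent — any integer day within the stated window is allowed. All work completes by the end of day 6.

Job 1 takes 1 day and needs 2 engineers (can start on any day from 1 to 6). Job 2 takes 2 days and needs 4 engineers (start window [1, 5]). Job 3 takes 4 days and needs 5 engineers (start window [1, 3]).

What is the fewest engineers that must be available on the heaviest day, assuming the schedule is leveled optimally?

6

Early-start (Job 1@1, Job 2@1, Job 3@1) gives peak 11: d1:11  d2:9  d3:5  d4:5  d5:0  d6:0.
Shift Job 3→3.
Schedule Job 1@1, Job 2@1, Job 3@3: d1:6  d2:4  d3:5  d4:5  d5:5  d6:5 — peak 6.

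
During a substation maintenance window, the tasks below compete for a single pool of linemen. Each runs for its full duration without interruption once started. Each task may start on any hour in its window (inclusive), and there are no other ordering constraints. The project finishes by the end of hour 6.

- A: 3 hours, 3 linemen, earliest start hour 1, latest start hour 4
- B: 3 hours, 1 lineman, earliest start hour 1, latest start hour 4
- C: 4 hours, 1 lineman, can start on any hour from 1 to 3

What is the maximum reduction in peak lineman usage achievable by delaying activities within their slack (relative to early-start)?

1

Early-start peak: h1:5  h2:5  h3:5  h4:1  h5:0  h6:0 ⇒ 5.
Leveled (A@1, B@4, C@1): h1:4  h2:4  h3:4  h4:2  h5:1  h6:1 ⇒ 4.
Reduction 5 − 4 = 1.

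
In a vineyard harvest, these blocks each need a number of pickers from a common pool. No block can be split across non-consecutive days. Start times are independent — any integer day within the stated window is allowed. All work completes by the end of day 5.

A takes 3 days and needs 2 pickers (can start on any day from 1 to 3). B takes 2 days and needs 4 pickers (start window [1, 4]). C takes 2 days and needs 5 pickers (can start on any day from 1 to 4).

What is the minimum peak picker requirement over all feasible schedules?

Early-start (A@1, B@1, C@1) gives peak 11: d1:11  d2:11  d3:2  d4:0  d5:0.
Shift C→4.
Schedule A@1, B@1, C@4: d1:6  d2:6  d3:2  d4:5  d5:5 — peak 6.

6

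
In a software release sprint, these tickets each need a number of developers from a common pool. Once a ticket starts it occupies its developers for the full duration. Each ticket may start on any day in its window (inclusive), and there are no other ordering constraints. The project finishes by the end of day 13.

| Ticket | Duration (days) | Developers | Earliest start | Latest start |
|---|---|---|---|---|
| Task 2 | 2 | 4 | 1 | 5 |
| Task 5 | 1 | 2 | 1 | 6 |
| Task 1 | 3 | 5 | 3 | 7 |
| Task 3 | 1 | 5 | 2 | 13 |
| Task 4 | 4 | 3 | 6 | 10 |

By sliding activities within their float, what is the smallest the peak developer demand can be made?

5

Early-start (Task 2@1, Task 5@1, Task 1@3, Task 3@2, Task 4@6) gives peak 9: d1:6  d2:9  d3:5  d4:5  d5:5  d6:3  d7:3  d8:3  d9:3  d10:0  d11:0  d12:0  d13:0.
Shift Task 5→3, Task 1→4, Task 3→7, Task 4→8.
Schedule Task 2@1, Task 5@3, Task 1@4, Task 3@7, Task 4@8: d1:4  d2:4  d3:2  d4:5  d5:5  d6:5  d7:5  d8:3  d9:3  d10:3  d11:3  d12:0  d13:0 — peak 5.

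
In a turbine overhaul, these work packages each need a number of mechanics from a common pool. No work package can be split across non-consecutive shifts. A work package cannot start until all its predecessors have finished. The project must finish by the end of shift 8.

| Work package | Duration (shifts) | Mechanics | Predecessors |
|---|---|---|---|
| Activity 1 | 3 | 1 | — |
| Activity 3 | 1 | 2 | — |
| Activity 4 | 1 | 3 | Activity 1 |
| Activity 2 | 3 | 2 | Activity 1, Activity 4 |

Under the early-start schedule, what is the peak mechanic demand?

Early-start schedule: Activity 1@1, Activity 3@1, Activity 4@4, Activity 2@5.
Load per shift: shift 1: 3, shift 2: 1, shift 3: 1, shift 4: 3, shift 5: 2, shift 6: 2, shift 7: 2, shift 8: 0.
Peak is 3.

3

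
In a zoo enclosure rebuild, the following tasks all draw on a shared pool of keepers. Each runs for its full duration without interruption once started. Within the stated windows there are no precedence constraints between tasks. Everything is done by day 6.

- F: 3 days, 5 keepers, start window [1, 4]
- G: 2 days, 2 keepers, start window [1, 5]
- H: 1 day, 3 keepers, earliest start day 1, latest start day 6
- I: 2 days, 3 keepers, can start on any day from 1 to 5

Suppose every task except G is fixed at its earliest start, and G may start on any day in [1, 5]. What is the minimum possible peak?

11

G@1: d1:13  d2:10  d3:5  d4:0  d5:0  d6:0 → peak 13
G@2: d1:11  d2:10  d3:7  d4:0  d5:0  d6:0 → peak 11
G@3: d1:11  d2:8  d3:7  d4:2  d5:0  d6:0 → peak 11
G@4: d1:11  d2:8  d3:5  d4:2  d5:2  d6:0 → peak 11
G@5: d1:11  d2:8  d3:5  d4:0  d5:2  d6:2 → peak 11
Best is G@2, peak 11.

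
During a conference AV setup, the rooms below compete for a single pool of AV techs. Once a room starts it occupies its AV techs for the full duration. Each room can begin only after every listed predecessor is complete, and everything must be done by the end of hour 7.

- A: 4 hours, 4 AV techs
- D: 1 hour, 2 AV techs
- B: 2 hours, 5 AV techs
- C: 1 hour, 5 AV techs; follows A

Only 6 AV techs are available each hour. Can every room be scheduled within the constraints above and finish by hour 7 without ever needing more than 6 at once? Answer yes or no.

Schedule A@1, D@1, B@5, C@7: h1:6  h2:4  h3:4  h4:4  h5:5  h6:5  h7:5 — peak 6 ≤ 6.

yes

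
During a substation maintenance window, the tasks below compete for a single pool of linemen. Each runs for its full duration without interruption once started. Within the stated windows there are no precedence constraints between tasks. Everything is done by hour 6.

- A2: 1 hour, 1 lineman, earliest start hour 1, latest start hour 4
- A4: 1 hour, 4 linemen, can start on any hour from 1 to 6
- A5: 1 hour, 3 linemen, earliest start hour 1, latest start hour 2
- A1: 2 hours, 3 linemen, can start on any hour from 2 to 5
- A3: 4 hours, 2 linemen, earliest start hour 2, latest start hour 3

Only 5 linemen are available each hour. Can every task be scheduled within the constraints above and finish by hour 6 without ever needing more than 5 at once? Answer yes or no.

Schedule A2@1, A4@1, A5@2, A1@3, A3@2: h1:5  h2:5  h3:5  h4:5  h5:2  h6:0 — peak 5 ≤ 5.

yes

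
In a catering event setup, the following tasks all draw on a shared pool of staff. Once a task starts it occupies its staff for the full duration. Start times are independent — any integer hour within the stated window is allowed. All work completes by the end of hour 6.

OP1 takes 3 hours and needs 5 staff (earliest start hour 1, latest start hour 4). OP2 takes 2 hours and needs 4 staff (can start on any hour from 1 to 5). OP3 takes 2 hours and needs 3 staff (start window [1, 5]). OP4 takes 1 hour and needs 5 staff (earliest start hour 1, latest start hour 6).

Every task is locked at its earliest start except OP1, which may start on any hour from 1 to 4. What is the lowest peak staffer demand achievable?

12

OP1@1: h1:17  h2:12  h3:5  h4:0  h5:0  h6:0 → peak 17
OP1@2: h1:12  h2:12  h3:5  h4:5  h5:0  h6:0 → peak 12
OP1@3: h1:12  h2:7  h3:5  h4:5  h5:5  h6:0 → peak 12
OP1@4: h1:12  h2:7  h3:0  h4:5  h5:5  h6:5 → peak 12
Best is OP1@2, peak 12.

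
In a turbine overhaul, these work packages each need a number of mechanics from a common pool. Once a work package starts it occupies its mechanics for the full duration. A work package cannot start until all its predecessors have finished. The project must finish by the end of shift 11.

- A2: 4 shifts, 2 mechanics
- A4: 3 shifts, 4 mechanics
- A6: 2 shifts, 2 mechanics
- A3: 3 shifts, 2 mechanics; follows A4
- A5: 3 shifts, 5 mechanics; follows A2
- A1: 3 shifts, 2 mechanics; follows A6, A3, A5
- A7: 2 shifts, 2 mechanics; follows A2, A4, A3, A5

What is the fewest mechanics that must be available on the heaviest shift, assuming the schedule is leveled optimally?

7

Early-start (A2@1, A4@1, A6@1, A3@4, A5@5, A1@8, A7@8) gives peak 8: s1:8  s2:8  s3:6  s4:4  s5:7  s6:7  s7:5  s8:4  s9:4  s10:2  s11:0.
Shift A6→4, A5→6, A1→9, A7→9.
Schedule A2@1, A4@1, A6@4, A3@4, A5@6, A1@9, A7@9: s1:6  s2:6  s3:6  s4:6  s5:4  s6:7  s7:5  s8:5  s9:4  s10:4  s11:2 — peak 7.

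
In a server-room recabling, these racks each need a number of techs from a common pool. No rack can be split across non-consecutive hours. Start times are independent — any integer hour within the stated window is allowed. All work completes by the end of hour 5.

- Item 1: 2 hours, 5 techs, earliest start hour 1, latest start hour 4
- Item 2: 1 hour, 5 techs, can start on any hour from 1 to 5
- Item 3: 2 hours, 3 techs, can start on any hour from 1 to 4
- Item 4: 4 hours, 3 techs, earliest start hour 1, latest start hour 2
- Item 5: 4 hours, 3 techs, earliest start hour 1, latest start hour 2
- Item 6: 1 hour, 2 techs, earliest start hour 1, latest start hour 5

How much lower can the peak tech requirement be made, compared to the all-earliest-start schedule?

10

Early-start peak: h1:21  h2:14  h3:6  h4:6  h5:0 ⇒ 21.
Leveled (Item 1@1, Item 2@1, Item 3@3, Item 4@2, Item 5@2, Item 6@3): h1:10  h2:11  h3:11  h4:9  h5:6 ⇒ 11.
Reduction 21 − 11 = 10.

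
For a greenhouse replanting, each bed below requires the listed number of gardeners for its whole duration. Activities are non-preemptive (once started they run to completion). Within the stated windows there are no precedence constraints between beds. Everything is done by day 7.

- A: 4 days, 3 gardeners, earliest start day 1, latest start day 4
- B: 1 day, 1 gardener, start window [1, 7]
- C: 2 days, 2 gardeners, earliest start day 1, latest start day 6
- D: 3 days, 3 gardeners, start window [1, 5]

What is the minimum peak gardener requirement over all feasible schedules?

5

Early-start (A@1, B@1, C@1, D@1) gives peak 9: d1:9  d2:8  d3:6  d4:3  d5:0  d6:0  d7:0.
Shift C→2, D→5.
Schedule A@1, B@1, C@2, D@5: d1:4  d2:5  d3:5  d4:3  d5:3  d6:3  d7:3 — peak 5.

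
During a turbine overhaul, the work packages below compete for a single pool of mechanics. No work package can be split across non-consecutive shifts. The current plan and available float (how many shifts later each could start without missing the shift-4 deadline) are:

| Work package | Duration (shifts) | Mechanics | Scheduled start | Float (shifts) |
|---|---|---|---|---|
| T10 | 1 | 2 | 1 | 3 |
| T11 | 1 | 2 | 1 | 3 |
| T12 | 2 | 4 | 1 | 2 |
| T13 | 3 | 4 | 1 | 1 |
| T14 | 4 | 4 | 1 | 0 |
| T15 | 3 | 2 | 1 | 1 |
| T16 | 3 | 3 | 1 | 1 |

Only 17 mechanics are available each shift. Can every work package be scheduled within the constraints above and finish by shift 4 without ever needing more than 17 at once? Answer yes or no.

yes

Schedule T10@1, T11@1, T12@1, T13@1, T14@1, T15@2, T16@2: s1:16  s2:17  s3:13  s4:9 — peak 17 ≤ 17.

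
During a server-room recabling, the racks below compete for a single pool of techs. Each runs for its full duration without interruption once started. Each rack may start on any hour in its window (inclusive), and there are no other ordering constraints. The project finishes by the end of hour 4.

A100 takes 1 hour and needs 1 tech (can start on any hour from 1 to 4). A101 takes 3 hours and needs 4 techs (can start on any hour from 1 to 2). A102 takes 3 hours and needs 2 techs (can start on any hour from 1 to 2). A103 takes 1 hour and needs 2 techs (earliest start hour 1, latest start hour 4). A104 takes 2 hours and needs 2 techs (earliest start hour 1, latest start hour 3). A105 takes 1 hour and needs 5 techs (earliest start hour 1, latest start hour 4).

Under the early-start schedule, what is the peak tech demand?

Early-start schedule: A100@1, A101@1, A102@1, A103@1, A104@1, A105@1.
Load per hour: hour 1: 16, hour 2: 8, hour 3: 6, hour 4: 0.
Peak is 16.

16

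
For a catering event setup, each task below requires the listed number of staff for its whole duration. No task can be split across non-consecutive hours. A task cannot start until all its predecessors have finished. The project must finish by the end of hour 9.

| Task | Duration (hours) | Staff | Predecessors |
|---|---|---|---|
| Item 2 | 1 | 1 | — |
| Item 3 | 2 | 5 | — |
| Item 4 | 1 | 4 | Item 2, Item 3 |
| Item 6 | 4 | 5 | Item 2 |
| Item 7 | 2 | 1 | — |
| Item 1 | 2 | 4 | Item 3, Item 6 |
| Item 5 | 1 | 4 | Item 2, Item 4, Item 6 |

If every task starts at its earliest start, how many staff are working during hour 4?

At early start, hour 4 has: Item 6.
Demand: 5 = 5.

5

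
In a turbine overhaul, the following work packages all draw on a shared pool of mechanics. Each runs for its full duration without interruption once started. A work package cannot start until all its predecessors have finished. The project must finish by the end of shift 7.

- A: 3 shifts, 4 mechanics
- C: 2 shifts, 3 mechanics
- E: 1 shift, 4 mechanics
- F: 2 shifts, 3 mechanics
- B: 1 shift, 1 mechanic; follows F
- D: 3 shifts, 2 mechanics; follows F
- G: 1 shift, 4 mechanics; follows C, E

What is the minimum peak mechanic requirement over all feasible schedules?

6

Early-start (A@1, C@1, E@1, F@1, B@3, D@3, G@3) gives peak 14: s1:14  s2:10  s3:11  s4:2  s5:2  s6:0  s7:0.
Shift A→3, E→6, D→4, G→7.
Schedule A@3, C@1, E@6, F@1, B@3, D@4, G@7: s1:6  s2:6  s3:5  s4:6  s5:6  s6:6  s7:4 — peak 6.
Total mechanic-shifts = 39 over 7 shifts ⇒ peak ≥ ⌈39/7⌉ = 6, so 6 is optimal.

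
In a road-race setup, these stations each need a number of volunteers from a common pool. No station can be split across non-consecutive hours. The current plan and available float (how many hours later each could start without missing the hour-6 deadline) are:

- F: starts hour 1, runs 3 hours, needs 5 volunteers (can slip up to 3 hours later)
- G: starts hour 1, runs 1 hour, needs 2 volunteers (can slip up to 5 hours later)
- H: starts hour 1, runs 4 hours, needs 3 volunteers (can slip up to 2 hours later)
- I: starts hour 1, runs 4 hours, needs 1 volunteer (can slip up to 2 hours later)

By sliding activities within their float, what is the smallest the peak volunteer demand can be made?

9

Early-start (F@1, G@1, H@1, I@1) gives peak 11: h1:11  h2:9  h3:9  h4:4  h5:0  h6:0.
Shift H→2.
Schedule F@1, G@1, H@2, I@1: h1:8  h2:9  h3:9  h4:4  h5:3  h6:0 — peak 9.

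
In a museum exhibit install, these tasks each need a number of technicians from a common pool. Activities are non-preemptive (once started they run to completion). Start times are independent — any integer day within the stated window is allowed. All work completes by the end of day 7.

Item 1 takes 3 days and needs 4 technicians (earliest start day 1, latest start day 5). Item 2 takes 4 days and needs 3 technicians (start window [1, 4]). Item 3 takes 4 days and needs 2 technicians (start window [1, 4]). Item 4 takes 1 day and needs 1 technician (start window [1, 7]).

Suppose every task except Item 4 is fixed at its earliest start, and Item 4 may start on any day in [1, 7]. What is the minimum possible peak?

Item 4@1: d1:10  d2:9  d3:9  d4:5  d5:0  d6:0  d7:0 → peak 10
Item 4@2: d1:9  d2:10  d3:9  d4:5  d5:0  d6:0  d7:0 → peak 10
Item 4@3: d1:9  d2:9  d3:10  d4:5  d5:0  d6:0  d7:0 → peak 10
Item 4@4: d1:9  d2:9  d3:9  d4:6  d5:0  d6:0  d7:0 → peak 9
Item 4@5: d1:9  d2:9  d3:9  d4:5  d5:1  d6:0  d7:0 → peak 9
Item 4@6: d1:9  d2:9  d3:9  d4:5  d5:0  d6:1  d7:0 → peak 9
Item 4@7: d1:9  d2:9  d3:9  d4:5  d5:0  d6:0  d7:1 → peak 9
Best is Item 4@4, peak 9.

9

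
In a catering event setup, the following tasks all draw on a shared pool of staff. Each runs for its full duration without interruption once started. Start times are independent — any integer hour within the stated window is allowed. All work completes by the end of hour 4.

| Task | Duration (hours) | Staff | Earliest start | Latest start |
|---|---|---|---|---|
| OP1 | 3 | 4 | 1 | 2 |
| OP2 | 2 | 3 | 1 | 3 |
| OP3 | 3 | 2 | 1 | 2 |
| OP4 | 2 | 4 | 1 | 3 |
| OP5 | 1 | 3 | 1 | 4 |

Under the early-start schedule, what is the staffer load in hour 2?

13

At early start, hour 2 has: OP1, OP2, OP3, OP4.
Demand: 4 + 3 + 2 + 4 = 13.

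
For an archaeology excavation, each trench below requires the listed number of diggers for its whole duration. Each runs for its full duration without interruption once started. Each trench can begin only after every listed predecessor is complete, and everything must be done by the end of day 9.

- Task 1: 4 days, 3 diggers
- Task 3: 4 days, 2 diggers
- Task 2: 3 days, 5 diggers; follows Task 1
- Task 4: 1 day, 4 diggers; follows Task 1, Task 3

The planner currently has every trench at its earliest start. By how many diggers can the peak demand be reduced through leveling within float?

Early-start peak: d1:5  d2:5  d3:5  d4:5  d5:9  d6:5  d7:5  d8:0  d9:0 ⇒ 9.
Leveled (Task 1@1, Task 3@1, Task 2@5, Task 4@8): d1:5  d2:5  d3:5  d4:5  d5:5  d6:5  d7:5  d8:4  d9:0 ⇒ 5.
Reduction 9 − 5 = 4.

4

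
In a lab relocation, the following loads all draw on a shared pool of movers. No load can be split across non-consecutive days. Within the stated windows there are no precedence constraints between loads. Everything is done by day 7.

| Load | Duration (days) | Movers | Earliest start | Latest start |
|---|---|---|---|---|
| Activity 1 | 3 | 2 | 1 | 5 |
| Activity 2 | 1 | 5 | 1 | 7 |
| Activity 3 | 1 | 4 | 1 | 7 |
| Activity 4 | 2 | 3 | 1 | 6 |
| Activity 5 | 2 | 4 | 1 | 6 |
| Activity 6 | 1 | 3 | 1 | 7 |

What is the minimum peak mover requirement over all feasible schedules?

Early-start (Activity 1@1, Activity 2@1, Activity 3@1, Activity 4@1, Activity 5@1, Activity 6@1) gives peak 21: d1:21  d2:9  d3:2  d4:0  d5:0  d6:0  d7:0.
Shift Activity 2→4, Activity 3→5, Activity 5→6, Activity 6→3.
Schedule Activity 1@1, Activity 2@4, Activity 3@5, Activity 4@1, Activity 5@6, Activity 6@3: d1:5  d2:5  d3:5  d4:5  d5:4  d6:4  d7:4 — peak 5.
Total mover-days = 32 over 7 days ⇒ peak ≥ ⌈32/7⌉ = 5, so 5 is optimal.

5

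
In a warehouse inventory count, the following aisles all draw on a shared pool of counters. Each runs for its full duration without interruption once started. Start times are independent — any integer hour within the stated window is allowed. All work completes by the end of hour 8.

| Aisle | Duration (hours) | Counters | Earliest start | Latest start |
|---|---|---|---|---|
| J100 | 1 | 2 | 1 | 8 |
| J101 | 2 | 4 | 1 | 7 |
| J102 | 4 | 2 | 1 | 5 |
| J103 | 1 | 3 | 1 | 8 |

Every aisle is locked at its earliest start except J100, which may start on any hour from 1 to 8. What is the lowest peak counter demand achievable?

9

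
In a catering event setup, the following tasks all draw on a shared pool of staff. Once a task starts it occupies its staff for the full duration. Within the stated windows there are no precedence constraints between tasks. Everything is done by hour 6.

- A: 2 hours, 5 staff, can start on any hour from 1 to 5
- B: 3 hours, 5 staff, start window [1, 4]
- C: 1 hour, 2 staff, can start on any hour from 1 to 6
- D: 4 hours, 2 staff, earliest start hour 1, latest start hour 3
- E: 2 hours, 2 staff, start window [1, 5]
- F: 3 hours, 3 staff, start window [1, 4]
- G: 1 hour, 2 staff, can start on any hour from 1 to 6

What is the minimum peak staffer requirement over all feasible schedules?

Early-start (A@1, B@1, C@1, D@1, E@1, F@1, G@1) gives peak 21: h1:21  h2:17  h3:10  h4:2  h5:0  h6:0.
Shift B→4, C→3, D→3, E→3, G→5.
Schedule A@1, B@4, C@3, D@3, E@3, F@1, G@5: h1:8  h2:8  h3:9  h4:9  h5:9  h6:7 — peak 9.
Total staffer-hours = 50 over 6 hours ⇒ peak ≥ ⌈50/6⌉ = 9, so 9 is optimal.

9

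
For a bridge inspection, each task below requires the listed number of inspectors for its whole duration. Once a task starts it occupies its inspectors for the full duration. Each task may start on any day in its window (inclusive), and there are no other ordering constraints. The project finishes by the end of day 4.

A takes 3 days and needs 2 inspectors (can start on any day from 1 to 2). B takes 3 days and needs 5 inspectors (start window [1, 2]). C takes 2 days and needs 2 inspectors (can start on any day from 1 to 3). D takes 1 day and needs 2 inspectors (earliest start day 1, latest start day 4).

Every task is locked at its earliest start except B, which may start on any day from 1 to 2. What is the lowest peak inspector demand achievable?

B@1: d1:11  d2:9  d3:7  d4:0 → peak 11
B@2: d1:6  d2:9  d3:7  d4:5 → peak 9
Best is B@2, peak 9.

9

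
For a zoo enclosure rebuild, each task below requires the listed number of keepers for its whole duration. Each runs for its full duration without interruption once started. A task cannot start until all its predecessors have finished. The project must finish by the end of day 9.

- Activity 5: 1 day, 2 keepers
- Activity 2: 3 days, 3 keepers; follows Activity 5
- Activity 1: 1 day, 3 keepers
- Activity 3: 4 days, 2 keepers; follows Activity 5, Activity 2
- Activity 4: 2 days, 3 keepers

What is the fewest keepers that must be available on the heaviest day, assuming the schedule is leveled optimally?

5

Early-start (Activity 5@1, Activity 2@2, Activity 1@1, Activity 3@5, Activity 4@1) gives peak 8: d1:8  d2:6  d3:3  d4:3  d5:2  d6:2  d7:2  d8:2  d9:0.
Shift Activity 4→5.
Schedule Activity 5@1, Activity 2@2, Activity 1@1, Activity 3@5, Activity 4@5: d1:5  d2:3  d3:3  d4:3  d5:5  d6:5  d7:2  d8:2  d9:0 — peak 5.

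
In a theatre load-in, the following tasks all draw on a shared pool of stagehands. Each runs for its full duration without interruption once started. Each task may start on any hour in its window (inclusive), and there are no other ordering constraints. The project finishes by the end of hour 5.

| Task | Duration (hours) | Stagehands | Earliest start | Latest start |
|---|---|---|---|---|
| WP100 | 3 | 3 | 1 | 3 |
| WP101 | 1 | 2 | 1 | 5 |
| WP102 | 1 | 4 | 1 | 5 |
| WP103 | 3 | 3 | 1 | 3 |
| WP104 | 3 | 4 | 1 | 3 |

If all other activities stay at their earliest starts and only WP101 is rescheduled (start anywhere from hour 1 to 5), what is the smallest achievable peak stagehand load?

14

WP101@1: h1:16  h2:10  h3:10  h4:0  h5:0 → peak 16
WP101@2: h1:14  h2:12  h3:10  h4:0  h5:0 → peak 14
WP101@3: h1:14  h2:10  h3:12  h4:0  h5:0 → peak 14
WP101@4: h1:14  h2:10  h3:10  h4:2  h5:0 → peak 14
WP101@5: h1:14  h2:10  h3:10  h4:0  h5:2 → peak 14
Best is WP101@2, peak 14.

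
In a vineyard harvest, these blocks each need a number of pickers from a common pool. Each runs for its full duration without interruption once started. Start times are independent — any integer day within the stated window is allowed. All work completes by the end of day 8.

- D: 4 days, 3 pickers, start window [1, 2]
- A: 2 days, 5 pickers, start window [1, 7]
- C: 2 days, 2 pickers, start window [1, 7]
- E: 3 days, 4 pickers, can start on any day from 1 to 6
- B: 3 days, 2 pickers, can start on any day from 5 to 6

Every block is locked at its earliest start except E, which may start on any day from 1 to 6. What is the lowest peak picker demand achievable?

10

E@1: d1:14  d2:14  d3:7  d4:3  d5:2  d6:2  d7:2  d8:0 → peak 14
E@2: d1:10  d2:14  d3:7  d4:7  d5:2  d6:2  d7:2  d8:0 → peak 14
E@3: d1:10  d2:10  d3:7  d4:7  d5:6  d6:2  d7:2  d8:0 → peak 10
E@4: d1:10  d2:10  d3:3  d4:7  d5:6  d6:6  d7:2  d8:0 → peak 10
E@5: d1:10  d2:10  d3:3  d4:3  d5:6  d6:6  d7:6  d8:0 → peak 10
E@6: d1:10  d2:10  d3:3  d4:3  d5:2  d6:6  d7:6  d8:4 → peak 10
Best is E@3, peak 10.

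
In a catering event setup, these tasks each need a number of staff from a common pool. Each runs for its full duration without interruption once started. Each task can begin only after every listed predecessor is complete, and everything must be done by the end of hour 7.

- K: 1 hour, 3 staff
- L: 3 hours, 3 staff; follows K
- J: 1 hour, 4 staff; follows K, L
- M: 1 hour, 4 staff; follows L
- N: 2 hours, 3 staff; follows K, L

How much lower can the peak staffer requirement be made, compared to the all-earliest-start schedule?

4

Early-start peak: h1:3  h2:3  h3:3  h4:3  h5:11  h6:3  h7:0 ⇒ 11.
Leveled (K@1, L@2, J@5, M@6, N@5): h1:3  h2:3  h3:3  h4:3  h5:7  h6:7  h7:0 ⇒ 7.
Reduction 11 − 7 = 4.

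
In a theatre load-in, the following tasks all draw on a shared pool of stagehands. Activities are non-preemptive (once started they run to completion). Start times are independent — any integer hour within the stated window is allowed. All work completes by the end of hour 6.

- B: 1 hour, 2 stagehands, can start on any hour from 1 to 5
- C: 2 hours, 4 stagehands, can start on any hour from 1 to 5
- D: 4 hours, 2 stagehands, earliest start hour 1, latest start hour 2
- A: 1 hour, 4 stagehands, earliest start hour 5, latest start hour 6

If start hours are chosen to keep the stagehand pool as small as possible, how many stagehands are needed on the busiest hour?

6

Early-start (B@1, C@1, D@1, A@5) gives peak 8: h1:8  h2:6  h3:2  h4:2  h5:4  h6:0.
Shift D→2.
Schedule B@1, C@1, D@2, A@5: h1:6  h2:6  h3:2  h4:2  h5:6  h6:0 — peak 6.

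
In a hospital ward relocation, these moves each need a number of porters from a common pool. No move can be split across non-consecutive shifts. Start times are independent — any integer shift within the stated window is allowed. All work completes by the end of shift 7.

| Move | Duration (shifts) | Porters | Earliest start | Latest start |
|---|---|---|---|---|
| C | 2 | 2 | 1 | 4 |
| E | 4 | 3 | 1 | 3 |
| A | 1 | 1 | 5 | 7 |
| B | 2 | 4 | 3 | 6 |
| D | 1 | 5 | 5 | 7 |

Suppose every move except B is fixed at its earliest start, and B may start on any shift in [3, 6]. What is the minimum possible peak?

6

B@3: s1:5  s2:5  s3:7  s4:7  s5:6  s6:0  s7:0 → peak 7
B@4: s1:5  s2:5  s3:3  s4:7  s5:10  s6:0  s7:0 → peak 10
B@5: s1:5  s2:5  s3:3  s4:3  s5:10  s6:4  s7:0 → peak 10
B@6: s1:5  s2:5  s3:3  s4:3  s5:6  s6:4  s7:4 → peak 6
Best is B@6, peak 6.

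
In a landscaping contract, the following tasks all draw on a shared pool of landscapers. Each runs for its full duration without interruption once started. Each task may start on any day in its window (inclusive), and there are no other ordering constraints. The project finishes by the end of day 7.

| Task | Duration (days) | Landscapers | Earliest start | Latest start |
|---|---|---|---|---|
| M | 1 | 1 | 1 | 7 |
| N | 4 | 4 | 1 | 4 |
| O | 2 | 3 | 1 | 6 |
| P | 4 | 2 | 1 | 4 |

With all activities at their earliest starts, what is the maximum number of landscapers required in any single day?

Early-start schedule: M@1, N@1, O@1, P@1.
Load per day: day 1: 10, day 2: 9, day 3: 6, day 4: 6, day 5: 0, day 6: 0, day 7: 0.
Peak is 10.

10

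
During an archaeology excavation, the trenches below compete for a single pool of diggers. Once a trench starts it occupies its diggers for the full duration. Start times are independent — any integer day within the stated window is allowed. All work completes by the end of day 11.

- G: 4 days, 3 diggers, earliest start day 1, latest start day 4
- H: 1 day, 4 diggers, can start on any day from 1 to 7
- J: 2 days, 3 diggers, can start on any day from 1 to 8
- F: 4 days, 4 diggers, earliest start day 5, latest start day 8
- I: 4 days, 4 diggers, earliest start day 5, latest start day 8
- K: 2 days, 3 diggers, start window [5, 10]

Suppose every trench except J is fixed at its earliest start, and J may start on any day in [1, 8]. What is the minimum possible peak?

11

J@1: d1:10  d2:6  d3:3  d4:3  d5:11  d6:11  d7:8  d8:8  d9:0  d10:0  d11:0 → peak 11
J@2: d1:7  d2:6  d3:6  d4:3  d5:11  d6:11  d7:8  d8:8  d9:0  d10:0  d11:0 → peak 11
J@3: d1:7  d2:3  d3:6  d4:6  d5:11  d6:11  d7:8  d8:8  d9:0  d10:0  d11:0 → peak 11
J@4: d1:7  d2:3  d3:3  d4:6  d5:14  d6:11  d7:8  d8:8  d9:0  d10:0  d11:0 → peak 14
J@5: d1:7  d2:3  d3:3  d4:3  d5:14  d6:14  d7:8  d8:8  d9:0  d10:0  d11:0 → peak 14
J@6: d1:7  d2:3  d3:3  d4:3  d5:11  d6:14  d7:11  d8:8  d9:0  d10:0  d11:0 → peak 14
J@7: d1:7  d2:3  d3:3  d4:3  d5:11  d6:11  d7:11  d8:11  d9:0  d10:0  d11:0 → peak 11
J@8: d1:7  d2:3  d3:3  d4:3  d5:11  d6:11  d7:8  d8:11  d9:3  d10:0  d11:0 → peak 11
Best is J@1, peak 11.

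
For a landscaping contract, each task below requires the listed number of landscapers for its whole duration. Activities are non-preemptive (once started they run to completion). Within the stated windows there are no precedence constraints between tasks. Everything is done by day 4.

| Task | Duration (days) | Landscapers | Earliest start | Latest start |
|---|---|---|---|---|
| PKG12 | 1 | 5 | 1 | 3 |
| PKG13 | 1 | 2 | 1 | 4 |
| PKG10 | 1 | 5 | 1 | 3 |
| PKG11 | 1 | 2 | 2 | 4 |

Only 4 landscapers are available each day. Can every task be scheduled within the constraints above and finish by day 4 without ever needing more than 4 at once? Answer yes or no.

The minimum achievable peak is 5; 4 < 5, so no feasible schedule stays within the cap.

no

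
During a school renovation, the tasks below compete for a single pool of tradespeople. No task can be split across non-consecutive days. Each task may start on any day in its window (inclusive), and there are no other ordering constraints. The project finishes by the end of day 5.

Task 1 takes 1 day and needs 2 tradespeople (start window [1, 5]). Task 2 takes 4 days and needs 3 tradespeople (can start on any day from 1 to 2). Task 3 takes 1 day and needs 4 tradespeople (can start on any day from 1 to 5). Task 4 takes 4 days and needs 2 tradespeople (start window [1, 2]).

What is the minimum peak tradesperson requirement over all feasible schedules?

Early-start (Task 1@1, Task 2@1, Task 3@1, Task 4@1) gives peak 11: d1:11  d2:5  d3:5  d4:5  d5:0.
Shift Task 3→5, Task 4→2.
Schedule Task 1@1, Task 2@1, Task 3@5, Task 4@2: d1:5  d2:5  d3:5  d4:5  d5:6 — peak 6.
Total tradesperson-days = 26 over 5 days ⇒ peak ≥ ⌈26/5⌉ = 6, so 6 is optimal.

6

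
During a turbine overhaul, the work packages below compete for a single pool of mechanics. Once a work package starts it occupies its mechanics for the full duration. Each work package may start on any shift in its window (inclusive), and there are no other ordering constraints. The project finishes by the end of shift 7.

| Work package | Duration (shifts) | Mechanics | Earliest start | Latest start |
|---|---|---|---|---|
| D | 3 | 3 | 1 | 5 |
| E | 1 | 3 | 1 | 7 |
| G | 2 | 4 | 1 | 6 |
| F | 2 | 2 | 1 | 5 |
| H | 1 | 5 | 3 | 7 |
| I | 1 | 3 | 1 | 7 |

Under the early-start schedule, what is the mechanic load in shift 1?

At early start, shift 1 has: D, E, G, F, I.
Demand: 3 + 3 + 4 + 2 + 3 = 15.

15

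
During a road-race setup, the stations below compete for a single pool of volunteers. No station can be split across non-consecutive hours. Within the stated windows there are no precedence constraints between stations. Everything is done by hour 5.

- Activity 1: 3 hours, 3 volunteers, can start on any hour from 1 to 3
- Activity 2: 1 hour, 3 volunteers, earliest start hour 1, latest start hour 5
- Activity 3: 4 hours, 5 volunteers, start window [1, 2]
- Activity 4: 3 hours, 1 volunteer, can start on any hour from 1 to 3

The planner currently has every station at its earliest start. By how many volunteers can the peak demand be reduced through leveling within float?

3

Early-start peak: h1:12  h2:9  h3:9  h4:5  h5:0 ⇒ 12.
Leveled (Activity 1@1, Activity 2@1, Activity 3@2, Activity 4@1): h1:7  h2:9  h3:9  h4:5  h5:5 ⇒ 9.
Reduction 12 − 9 = 3.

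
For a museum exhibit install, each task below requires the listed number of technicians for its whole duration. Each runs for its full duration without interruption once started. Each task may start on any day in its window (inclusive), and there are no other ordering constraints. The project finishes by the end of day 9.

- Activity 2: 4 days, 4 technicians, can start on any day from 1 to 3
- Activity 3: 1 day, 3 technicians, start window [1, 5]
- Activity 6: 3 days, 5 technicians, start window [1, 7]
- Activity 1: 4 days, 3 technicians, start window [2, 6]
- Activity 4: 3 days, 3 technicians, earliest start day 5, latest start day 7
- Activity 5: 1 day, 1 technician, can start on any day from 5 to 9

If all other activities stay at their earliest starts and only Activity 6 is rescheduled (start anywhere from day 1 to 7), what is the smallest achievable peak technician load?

Activity 6@1: d1:12  d2:12  d3:12  d4:7  d5:7  d6:3  d7:3  d8:0  d9:0 → peak 12
Activity 6@2: d1:7  d2:12  d3:12  d4:12  d5:7  d6:3  d7:3  d8:0  d9:0 → peak 12
Activity 6@3: d1:7  d2:7  d3:12  d4:12  d5:12  d6:3  d7:3  d8:0  d9:0 → peak 12
Activity 6@4: d1:7  d2:7  d3:7  d4:12  d5:12  d6:8  d7:3  d8:0  d9:0 → peak 12
Activity 6@5: d1:7  d2:7  d3:7  d4:7  d5:12  d6:8  d7:8  d8:0  d9:0 → peak 12
Activity 6@6: d1:7  d2:7  d3:7  d4:7  d5:7  d6:8  d7:8  d8:5  d9:0 → peak 8
Activity 6@7: d1:7  d2:7  d3:7  d4:7  d5:7  d6:3  d7:8  d8:5  d9:5 → peak 8
Best is Activity 6@6, peak 8.

8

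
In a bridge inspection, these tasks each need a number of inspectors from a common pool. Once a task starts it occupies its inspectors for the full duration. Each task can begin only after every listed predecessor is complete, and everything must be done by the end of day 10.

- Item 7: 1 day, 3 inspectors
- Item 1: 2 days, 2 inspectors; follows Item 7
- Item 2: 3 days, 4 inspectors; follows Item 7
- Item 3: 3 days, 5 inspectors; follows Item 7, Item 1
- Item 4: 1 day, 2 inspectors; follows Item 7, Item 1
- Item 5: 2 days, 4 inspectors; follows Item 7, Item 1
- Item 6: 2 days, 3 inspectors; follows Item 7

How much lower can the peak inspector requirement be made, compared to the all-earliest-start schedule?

8

Early-start peak: d1:3  d2:9  d3:9  d4:15  d5:9  d6:5  d7:0  d8:0  d9:0  d10:0 ⇒ 15.
Leveled (Item 7@1, Item 1@2, Item 2@2, Item 3@5, Item 4@4, Item 5@8, Item 6@8): d1:3  d2:6  d3:6  d4:6  d5:5  d6:5  d7:5  d8:7  d9:7  d10:0 ⇒ 7.
Reduction 15 − 7 = 8.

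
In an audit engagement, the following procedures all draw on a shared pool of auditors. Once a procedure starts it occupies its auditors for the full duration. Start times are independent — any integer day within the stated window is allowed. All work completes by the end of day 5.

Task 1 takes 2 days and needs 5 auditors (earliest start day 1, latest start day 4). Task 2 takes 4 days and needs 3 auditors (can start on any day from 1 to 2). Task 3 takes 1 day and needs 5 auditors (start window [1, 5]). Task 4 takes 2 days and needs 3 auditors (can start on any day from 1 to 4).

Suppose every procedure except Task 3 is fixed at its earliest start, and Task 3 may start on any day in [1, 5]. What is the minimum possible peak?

Task 3@1: d1:16  d2:11  d3:3  d4:3  d5:0 → peak 16
Task 3@2: d1:11  d2:16  d3:3  d4:3  d5:0 → peak 16
Task 3@3: d1:11  d2:11  d3:8  d4:3  d5:0 → peak 11
Task 3@4: d1:11  d2:11  d3:3  d4:8  d5:0 → peak 11
Task 3@5: d1:11  d2:11  d3:3  d4:3  d5:5 → peak 11
Best is Task 3@3, peak 11.

11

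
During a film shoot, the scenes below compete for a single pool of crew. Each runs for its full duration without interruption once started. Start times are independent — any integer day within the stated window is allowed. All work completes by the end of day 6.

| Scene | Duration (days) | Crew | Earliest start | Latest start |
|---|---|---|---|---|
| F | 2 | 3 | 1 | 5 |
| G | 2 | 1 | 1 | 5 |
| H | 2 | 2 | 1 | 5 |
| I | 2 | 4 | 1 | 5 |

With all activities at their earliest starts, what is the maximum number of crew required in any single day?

10

Early-start schedule: F@1, G@1, H@1, I@1.
Load per day: day 1: 10, day 2: 10, day 3: 0, day 4: 0, day 5: 0, day 6: 0.
Peak is 10.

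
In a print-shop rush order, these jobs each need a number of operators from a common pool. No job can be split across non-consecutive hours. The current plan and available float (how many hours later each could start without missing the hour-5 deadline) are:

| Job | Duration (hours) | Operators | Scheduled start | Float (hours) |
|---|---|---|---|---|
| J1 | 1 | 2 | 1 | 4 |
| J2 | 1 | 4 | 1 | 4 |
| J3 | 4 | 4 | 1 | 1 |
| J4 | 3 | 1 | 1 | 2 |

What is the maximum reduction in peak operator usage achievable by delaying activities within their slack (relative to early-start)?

5

Early-start peak: h1:11  h2:5  h3:5  h4:4  h5:0 ⇒ 11.
Leveled (J1@1, J2@1, J3@2, J4@2): h1:6  h2:5  h3:5  h4:5  h5:4 ⇒ 6.
Reduction 11 − 6 = 5.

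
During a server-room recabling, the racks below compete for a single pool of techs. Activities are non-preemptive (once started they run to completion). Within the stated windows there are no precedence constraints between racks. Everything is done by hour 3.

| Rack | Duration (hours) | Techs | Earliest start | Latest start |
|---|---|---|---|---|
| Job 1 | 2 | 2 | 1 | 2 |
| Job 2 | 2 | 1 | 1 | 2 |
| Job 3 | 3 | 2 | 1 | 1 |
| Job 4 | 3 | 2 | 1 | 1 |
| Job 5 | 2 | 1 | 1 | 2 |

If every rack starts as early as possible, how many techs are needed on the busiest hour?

Early-start schedule: Job 1@1, Job 2@1, Job 3@1, Job 4@1, Job 5@1.
Load per hour: hour 1: 8, hour 2: 8, hour 3: 4.
Peak is 8.

8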